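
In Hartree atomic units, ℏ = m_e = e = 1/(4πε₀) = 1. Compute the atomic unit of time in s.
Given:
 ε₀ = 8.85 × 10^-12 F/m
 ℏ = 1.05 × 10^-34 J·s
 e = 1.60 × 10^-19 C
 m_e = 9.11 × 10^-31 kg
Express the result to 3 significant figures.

Dimensional analysis gives τ_au = (4πε₀)²ℏ³/(m_e e⁴).
E_h = 4.38 × 10^-18 J
ℏ/E_h = 2.40 × 10^-17 s

2.40 × 10^-17 s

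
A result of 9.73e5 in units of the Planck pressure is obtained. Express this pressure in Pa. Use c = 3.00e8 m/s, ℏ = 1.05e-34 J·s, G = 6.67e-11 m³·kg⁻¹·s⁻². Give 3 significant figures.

One Planck pressure: p_P = c⁷/(ℏG²) = 4.68e113 Pa.
9.73e5 × 4.68e113 Pa = 4.56e119 Pa

4.56e119 Pa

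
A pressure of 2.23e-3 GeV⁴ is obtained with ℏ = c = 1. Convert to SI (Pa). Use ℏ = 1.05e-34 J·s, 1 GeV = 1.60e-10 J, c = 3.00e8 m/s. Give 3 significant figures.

4.68e34 Pa

Pressure is [E]/[L]³ = [E]⁴/(ℏc)³.
1 GeV⁴ → 1/(ℏc)³ × (1 GeV in J)⁴ = 2.10e37 Pa.
Result: 2.23e-3 × 2.10e37 = 4.68e34 Pa.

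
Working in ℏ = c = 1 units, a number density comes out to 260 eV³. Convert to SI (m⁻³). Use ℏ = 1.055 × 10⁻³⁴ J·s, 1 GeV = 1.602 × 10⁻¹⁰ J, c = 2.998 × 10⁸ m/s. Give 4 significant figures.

3.378 × 10²² m⁻³

Number density is [L]⁻³ = [E]³/(ℏc)³.
1 GeV³ → 1/(ℏc)³ × (1 GeV in J)³ = 1.299 × 10⁴⁷ m⁻³.
Convert the energy scale: 260 eV³ = 2.60 × 10⁻²⁵ GeV³.
Result: 2.60 × 10⁻²⁵ × 1.299 × 10⁴⁷ = 3.378 × 10²² m⁻³.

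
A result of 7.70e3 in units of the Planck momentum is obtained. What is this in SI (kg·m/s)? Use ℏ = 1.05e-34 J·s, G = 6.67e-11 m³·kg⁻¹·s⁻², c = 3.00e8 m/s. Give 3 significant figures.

5.02e4 kg·m/s

One Planck momentum: p_P = √(ℏc³/G) = 6.52 kg·m/s.
7.70e3 × 6.52 kg·m/s = 5.02e4 kg·m/s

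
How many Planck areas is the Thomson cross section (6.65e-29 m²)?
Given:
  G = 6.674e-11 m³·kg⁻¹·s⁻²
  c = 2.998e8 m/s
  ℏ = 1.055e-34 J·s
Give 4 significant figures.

Planck area: A_P = ℏG/c³ = 2.613e-70 m².
6.65e-29 / 2.613e-70 = 2.545e41

2.545e41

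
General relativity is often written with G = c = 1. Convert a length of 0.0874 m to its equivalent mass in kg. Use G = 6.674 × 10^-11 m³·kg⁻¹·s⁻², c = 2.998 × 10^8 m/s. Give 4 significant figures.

1.177 × 10^26 kg

Length → mass via c²/G.
0.0874 m × (c²/G) = 1.177 × 10^26 kg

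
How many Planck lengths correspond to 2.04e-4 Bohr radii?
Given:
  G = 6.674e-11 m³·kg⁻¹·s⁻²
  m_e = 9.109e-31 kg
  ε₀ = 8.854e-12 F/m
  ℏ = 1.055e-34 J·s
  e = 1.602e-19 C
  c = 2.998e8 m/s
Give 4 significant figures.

Bohr radius: a₀ = 4πε₀ℏ²/(m_e e²) = 5.297e-11 m
Planck length: ℓ_P = √(ℏG/c³) = 1.616e-35 m
2.04e-4 × 5.297e-11 / 1.616e-35 = 6.685e20

6.685e20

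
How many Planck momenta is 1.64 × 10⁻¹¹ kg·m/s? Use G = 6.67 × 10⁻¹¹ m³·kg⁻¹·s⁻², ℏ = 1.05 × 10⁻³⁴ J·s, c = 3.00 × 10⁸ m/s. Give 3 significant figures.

2.52 × 10⁻¹²

Planck momentum: p_P = √(ℏc³/G) = 6.52 kg·m/s.
1.64 × 10⁻¹¹ / 6.52 = 2.52 × 10⁻¹²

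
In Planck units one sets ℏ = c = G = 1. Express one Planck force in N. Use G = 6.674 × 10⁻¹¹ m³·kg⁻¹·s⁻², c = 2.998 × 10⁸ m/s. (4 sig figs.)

1.210 × 10⁴⁴ N

F_P = c⁴/G
  = 8.078 × 10³³ / 6.674 × 10⁻¹¹
  = 1.210 × 10⁴⁴ N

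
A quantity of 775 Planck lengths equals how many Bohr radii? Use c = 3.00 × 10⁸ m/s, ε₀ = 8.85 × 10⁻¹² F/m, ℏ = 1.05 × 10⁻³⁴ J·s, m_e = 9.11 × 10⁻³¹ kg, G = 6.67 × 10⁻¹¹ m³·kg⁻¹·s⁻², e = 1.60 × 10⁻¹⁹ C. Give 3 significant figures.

Planck length: ℓ_P = √(ℏG/c³) = 1.61 × 10⁻³⁵ m
Bohr radius: a₀ = 4πε₀ℏ²/(m_e e²) = 5.26 × 10⁻¹¹ m
775 × 1.61 × 10⁻³⁵ / 5.26 × 10⁻¹¹ = 2.37 × 10⁻²²

2.37 × 10⁻²²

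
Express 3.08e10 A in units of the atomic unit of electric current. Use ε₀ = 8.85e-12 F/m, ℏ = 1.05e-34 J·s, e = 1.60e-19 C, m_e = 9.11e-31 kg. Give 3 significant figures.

atomic unit of electric current: I_au = e E_h/ℏ = m_e e⁵/((4πε₀)²ℏ³) = 6.67e-3 A.
3.08e10 / 6.67e-3 = 4.62e12

4.62e12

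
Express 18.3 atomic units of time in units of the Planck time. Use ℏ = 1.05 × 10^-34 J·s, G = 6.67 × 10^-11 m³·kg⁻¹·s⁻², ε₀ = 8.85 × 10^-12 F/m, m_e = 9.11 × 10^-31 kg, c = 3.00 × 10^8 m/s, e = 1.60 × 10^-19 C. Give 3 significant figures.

8.17 × 10^27

atomic unit of time: τ_au = (4πε₀)²ℏ³/(m_e e⁴) = 2.40 × 10^-17 s
Planck time: t_P = √(ℏG/c⁵) = 5.37 × 10^-44 s
18.3 × 2.40 × 10^-17 / 5.37 × 10^-44 = 8.17 × 10^27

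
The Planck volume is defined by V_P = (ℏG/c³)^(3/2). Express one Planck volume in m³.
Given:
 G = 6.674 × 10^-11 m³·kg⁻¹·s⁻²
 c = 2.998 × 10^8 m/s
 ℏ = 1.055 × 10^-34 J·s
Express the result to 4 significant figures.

4.224 × 10^-105 m³

V_P = (ℏG/c³)^(3/2)
  = √(1.784 × 10^-209)
  = 4.224 × 10^-105 m³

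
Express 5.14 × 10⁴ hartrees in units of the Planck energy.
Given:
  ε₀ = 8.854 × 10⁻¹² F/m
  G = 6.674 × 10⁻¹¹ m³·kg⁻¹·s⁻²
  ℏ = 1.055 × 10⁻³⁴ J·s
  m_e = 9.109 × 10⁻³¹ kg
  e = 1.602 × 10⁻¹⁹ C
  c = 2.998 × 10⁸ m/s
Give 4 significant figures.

1.144 × 10⁻²²

hartree: E_h = m_e e⁴/(4πε₀ℏ)² = 4.354 × 10⁻¹⁸ J
Planck energy: E_P = √(ℏc⁵/G) = 1.957 × 10⁹ J
5.14 × 10⁴ × 4.354 × 10⁻¹⁸ / 1.957 × 10⁹ = 1.144 × 10⁻²²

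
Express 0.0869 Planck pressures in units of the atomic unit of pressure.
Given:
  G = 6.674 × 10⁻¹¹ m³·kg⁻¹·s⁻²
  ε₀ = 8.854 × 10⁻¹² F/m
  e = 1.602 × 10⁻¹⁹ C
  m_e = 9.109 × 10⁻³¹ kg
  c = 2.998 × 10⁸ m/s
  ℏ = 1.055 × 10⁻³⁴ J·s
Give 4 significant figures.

Planck pressure: p_P = c⁷/(ℏG²) = 4.632 × 10¹¹³ Pa
atomic unit of pressure: P_au = E_h/a₀³ = m_e⁴e¹⁰/((4πε₀)⁵ℏ⁸) = 2.929 × 10¹³ Pa
0.0869 × 4.632 × 10¹¹³ / 2.929 × 10¹³ = 1.374 × 10⁹⁹

1.374 × 10⁹⁹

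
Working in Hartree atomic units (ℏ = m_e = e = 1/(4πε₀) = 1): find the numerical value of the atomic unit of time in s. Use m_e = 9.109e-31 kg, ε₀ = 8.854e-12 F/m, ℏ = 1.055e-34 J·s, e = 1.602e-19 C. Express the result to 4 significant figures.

2.423e-17 s

From ℏ = m_e = e = 1/(4πε₀) = 1 the time scale is τ_au = (4πε₀)²ℏ³/(m_e e⁴).
E_h = 4.354e-18 J
ℏ/E_h = 2.423e-17 s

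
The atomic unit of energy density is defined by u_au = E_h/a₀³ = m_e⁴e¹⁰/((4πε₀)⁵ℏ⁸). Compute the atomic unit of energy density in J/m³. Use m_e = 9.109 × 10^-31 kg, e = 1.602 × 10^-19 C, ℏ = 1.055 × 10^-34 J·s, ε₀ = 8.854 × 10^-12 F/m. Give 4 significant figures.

u_au = E_h/a₀³ = m_e⁴e¹⁰/((4πε₀)⁵ℏ⁸)
E_h = 4.354 × 10^-18 J
a₀ = 5.297 × 10^-11 m
E_h/a₀³ = 2.929 × 10^13 J/m³

2.929 × 10^13 J/m³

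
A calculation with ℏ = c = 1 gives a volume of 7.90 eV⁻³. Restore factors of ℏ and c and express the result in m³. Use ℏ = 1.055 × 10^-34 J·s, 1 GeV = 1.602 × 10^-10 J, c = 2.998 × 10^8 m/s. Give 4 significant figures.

Volume is [L]³ = [E]⁻³·(ℏc)³.
1 GeV⁻³ → (ℏc)³ × (1 GeV in J)⁻³ = 7.696 × 10^-48 m³.
Convert the energy scale: 7.90 eV⁻³ = 7.90 × 10^27 GeV⁻³.
Result: 7.90 × 10^27 × 7.696 × 10^-48 = 6.080 × 10^-20 m³.

6.080 × 10^-20 m³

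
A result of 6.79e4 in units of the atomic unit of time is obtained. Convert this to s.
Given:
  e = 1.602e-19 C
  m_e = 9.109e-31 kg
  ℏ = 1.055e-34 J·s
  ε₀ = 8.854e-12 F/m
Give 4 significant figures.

1.645e-12 s

One atomic unit of time: τ_au = (4πε₀)²ℏ³/(m_e e⁴) = 2.423e-17 s.
6.79e4 × 2.423e-17 s = 1.645e-12 s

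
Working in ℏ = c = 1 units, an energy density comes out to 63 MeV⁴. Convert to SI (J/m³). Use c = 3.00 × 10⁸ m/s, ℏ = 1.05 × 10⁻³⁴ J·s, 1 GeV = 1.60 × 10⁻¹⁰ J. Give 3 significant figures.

1.32 × 10²⁷ J/m³

[E]/[L]³ = [E]⁴/(ℏc)³; restore (ℏc)⁻³.
1 GeV⁴ → 1/(ℏc)³ × (1 GeV in J)⁴ = 2.10 × 10³⁷ J/m³.
Convert the energy scale: 63 MeV⁴ = 6.30 × 10⁻¹¹ GeV⁴.
Result: 6.30 × 10⁻¹¹ × 2.10 × 10³⁷ = 1.32 × 10²⁷ J/m³.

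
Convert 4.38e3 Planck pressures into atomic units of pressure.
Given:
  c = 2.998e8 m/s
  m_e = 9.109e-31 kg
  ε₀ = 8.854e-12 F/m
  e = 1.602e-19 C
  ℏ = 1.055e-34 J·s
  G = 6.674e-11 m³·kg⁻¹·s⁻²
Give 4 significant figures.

6.927e103

Planck pressure: p_P = c⁷/(ℏG²) = 4.632e113 Pa
atomic unit of pressure: P_au = E_h/a₀³ = m_e⁴e¹⁰/((4πε₀)⁵ℏ⁸) = 2.929e13 Pa
4.38e3 × 4.632e113 / 2.929e13 = 6.927e103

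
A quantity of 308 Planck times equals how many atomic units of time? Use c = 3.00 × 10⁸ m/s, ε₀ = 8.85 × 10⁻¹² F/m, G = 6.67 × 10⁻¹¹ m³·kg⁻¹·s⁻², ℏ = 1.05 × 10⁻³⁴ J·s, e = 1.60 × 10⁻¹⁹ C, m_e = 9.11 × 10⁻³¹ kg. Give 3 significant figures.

Planck time: t_P = √(ℏG/c⁵) = 5.37 × 10⁻⁴⁴ s
atomic unit of time: τ_au = (4πε₀)²ℏ³/(m_e e⁴) = 2.40 × 10⁻¹⁷ s
308 × 5.37 × 10⁻⁴⁴ / 2.40 × 10⁻¹⁷ = 6.89 × 10⁻²⁵

6.89 × 10⁻²⁵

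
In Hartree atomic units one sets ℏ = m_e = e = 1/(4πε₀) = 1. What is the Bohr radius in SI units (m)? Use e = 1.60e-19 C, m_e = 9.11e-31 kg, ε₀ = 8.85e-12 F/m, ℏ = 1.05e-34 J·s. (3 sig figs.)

a₀ = 4πε₀ℏ²/(m_e e²)
  = 1.23e-78 / 2.33e-68
  = 5.26e-11 m

5.26e-11 m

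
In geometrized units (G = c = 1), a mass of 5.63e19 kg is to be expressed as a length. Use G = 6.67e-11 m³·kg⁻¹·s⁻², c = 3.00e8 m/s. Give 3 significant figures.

4.17e-8 m

In G = c = 1 units mass has dimensions of length; the conversion factor is G/c².
5.63e19 kg × (G/c²) = 4.17e-8 m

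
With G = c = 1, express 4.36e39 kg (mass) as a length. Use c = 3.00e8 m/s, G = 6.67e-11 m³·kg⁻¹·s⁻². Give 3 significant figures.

In G = c = 1 units mass has dimensions of length; the conversion factor is G/c².
4.36e39 kg × (G/c²) = 3.23e12 m

3.23e12 m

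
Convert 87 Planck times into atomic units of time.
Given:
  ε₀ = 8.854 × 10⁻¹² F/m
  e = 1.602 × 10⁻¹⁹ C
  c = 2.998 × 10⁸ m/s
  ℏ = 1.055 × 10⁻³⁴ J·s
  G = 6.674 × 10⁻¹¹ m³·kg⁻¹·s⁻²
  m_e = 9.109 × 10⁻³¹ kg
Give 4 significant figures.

1.936 × 10⁻²⁵

Planck time: t_P = √(ℏG/c⁵) = 5.392 × 10⁻⁴⁴ s
atomic unit of time: τ_au = (4πε₀)²ℏ³/(m_e e⁴) = 2.423 × 10⁻¹⁷ s
87 × 5.392 × 10⁻⁴⁴ / 2.423 × 10⁻¹⁷ = 1.936 × 10⁻²⁵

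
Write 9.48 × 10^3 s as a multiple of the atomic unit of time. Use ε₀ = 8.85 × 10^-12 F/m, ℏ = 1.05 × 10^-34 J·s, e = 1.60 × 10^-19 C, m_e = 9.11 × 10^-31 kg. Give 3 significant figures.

3.95 × 10^20

atomic unit of time: τ_au = (4πε₀)²ℏ³/(m_e e⁴) = 2.40 × 10^-17 s.
9.48 × 10^3 / 2.40 × 10^-17 = 3.95 × 10^20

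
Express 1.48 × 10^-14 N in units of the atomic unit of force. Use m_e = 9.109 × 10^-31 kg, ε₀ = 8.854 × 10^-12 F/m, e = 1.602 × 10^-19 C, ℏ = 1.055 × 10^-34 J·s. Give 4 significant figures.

1.801 × 10^-7

atomic unit of force: F_au = E_h/a₀ = m_e²e⁶/((4πε₀)³ℏ⁴) = 8.220 × 10^-8 N.
1.48 × 10^-14 / 8.220 × 10^-8 = 1.801 × 10^-7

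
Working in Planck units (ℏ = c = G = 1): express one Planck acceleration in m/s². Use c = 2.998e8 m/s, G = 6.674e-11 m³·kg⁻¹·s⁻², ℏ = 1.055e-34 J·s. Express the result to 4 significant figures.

From ℏ = c = G = 1 the acceleration scale is a_P = √(c⁷/(ℏG)).
  = √(3.092e103)
  = 5.560e51 m/s²

5.560e51 m/s²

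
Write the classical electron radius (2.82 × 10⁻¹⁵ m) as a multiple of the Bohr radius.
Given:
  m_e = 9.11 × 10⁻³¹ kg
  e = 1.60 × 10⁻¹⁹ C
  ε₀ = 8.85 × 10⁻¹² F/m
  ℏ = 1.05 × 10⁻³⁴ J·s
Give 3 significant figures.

Bohr radius: a₀ = 4πε₀ℏ²/(m_e e²) = 5.26 × 10⁻¹¹ m.
2.82 × 10⁻¹⁵ / 5.26 × 10⁻¹¹ = 5.36 × 10⁻⁵

5.36 × 10⁻⁵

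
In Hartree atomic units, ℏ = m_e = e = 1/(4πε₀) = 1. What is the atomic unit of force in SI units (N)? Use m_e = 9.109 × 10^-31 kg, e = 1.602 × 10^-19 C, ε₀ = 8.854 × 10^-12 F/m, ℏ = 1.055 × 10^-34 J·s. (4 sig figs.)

8.220 × 10^-8 N

The unique combination of the constants set to 1 with dimensions of force is F_au = E_h/a₀ = m_e²e⁶/((4πε₀)³ℏ⁴).
E_h = 4.354 × 10^-18 J
a₀ = 5.297 × 10^-11 m
E_h/a₀ = 8.220 × 10^-8 N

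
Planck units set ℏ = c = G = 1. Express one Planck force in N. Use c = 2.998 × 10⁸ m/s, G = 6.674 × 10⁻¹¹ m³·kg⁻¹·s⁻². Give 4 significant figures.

1.210 × 10⁴⁴ N

The unique combination of the constants set to 1 with dimensions of force is F_P = c⁴/G.
  = 8.078 × 10³³ / 6.674 × 10⁻¹¹
  = 1.210 × 10⁴⁴ N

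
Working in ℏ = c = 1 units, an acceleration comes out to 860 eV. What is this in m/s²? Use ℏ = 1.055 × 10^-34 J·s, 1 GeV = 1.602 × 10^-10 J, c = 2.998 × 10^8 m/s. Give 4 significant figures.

Acceleration is [L]/[T]² = c·[E]/ℏ.
1 GeV → c/ℏ × (1 GeV in J) = 4.552 × 10^32 m/s².
Convert the energy scale: 860 eV = 8.60 × 10^-7 GeV.
Result: 8.60 × 10^-7 × 4.552 × 10^32 = 3.915 × 10^26 m/s².

3.915 × 10^26 m/s²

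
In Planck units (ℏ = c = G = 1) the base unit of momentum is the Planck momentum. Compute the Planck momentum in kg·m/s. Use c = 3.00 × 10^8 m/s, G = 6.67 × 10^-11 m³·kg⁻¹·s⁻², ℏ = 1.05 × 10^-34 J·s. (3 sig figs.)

6.52 kg·m/s

p_P = √(ℏc³/G)
  = √(42.5)
  = 6.52 kg·m/s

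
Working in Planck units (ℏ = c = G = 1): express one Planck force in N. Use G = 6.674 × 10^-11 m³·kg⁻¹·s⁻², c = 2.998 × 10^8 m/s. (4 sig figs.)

1.210 × 10^44 N

Dimensional analysis gives F_P = c⁴/G.
  = 8.078 × 10^33 / 6.674 × 10^-11
  = 1.210 × 10^44 N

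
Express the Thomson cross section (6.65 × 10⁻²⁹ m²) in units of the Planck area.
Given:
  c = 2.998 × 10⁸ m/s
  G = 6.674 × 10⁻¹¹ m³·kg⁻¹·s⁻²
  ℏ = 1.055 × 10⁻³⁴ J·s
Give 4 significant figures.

Planck area: A_P = ℏG/c³ = 2.613 × 10⁻⁷⁰ m².
6.65 × 10⁻²⁹ / 2.613 × 10⁻⁷⁰ = 2.545 × 10⁴¹

2.545 × 10⁴¹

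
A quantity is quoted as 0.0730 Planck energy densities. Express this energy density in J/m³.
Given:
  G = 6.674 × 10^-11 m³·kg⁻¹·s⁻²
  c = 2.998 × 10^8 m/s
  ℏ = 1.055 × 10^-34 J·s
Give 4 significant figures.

3.382 × 10^112 J/m³

One Planck energy density: u_P = c⁷/(ℏG²) = 4.632 × 10^113 J/m³.
0.0730 × 4.632 × 10^113 J/m³ = 3.382 × 10^112 J/m³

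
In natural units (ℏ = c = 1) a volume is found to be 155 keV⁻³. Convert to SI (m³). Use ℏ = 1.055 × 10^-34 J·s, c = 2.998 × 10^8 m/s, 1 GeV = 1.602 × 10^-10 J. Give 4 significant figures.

1.193 × 10^-27 m³

Volume is [L]³ = [E]⁻³·(ℏc)³.
1 GeV⁻³ → (ℏc)³ × (1 GeV in J)⁻³ = 7.696 × 10^-48 m³.
Convert the energy scale: 155 keV⁻³ = 1.55 × 10^20 GeV⁻³.
Result: 1.55 × 10^20 × 7.696 × 10^-48 = 1.193 × 10^-27 m³.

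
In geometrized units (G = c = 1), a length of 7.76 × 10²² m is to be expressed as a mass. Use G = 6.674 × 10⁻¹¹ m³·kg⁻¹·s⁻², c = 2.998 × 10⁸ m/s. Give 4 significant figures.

Length → mass via c²/G.
7.76 × 10²² m × (c²/G) = 1.045 × 10⁵⁰ kg

1.045 × 10⁵⁰ kg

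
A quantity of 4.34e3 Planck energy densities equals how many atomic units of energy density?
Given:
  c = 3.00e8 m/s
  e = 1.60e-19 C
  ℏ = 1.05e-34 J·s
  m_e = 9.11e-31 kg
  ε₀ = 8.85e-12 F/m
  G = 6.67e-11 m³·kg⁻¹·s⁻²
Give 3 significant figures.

Planck energy density: u_P = c⁷/(ℏG²) = 4.68e113 J/m³
atomic unit of energy density: u_au = E_h/a₀³ = m_e⁴e¹⁰/((4πε₀)⁵ℏ⁸) = 3.01e13 J/m³
4.34e3 × 4.68e113 / 3.01e13 = 6.74e103

6.74e103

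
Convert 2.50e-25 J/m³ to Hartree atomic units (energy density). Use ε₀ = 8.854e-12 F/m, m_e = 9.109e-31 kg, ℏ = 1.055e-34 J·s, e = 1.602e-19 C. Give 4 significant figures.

8.535e-39

atomic unit of energy density: u_au = E_h/a₀³ = m_e⁴e¹⁰/((4πε₀)⁵ℏ⁸) = 2.929e13 J/m³.
2.50e-25 / 2.929e13 = 8.535e-39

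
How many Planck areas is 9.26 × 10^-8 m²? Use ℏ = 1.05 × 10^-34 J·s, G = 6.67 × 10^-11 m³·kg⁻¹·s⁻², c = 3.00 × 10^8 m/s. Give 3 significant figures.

3.57 × 10^62

Planck area: A_P = ℏG/c³ = 2.59 × 10^-70 m².
9.26 × 10^-8 / 2.59 × 10^-70 = 3.57 × 10^62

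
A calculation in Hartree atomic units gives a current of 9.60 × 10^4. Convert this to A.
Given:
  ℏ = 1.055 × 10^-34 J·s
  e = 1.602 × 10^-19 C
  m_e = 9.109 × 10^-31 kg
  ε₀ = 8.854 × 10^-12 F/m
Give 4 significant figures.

One atomic unit of electric current: I_au = e E_h/ℏ = m_e e⁵/((4πε₀)²ℏ³) = 6.612 × 10^-3 A.
9.60 × 10^4 × 6.612 × 10^-3 A = 634.7 A

634.7 A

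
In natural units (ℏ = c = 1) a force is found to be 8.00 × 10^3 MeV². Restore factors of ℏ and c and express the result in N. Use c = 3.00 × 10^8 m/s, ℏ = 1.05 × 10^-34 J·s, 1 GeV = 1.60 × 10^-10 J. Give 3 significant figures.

6.50 × 10^3 N

Force is [E]/[L] = [E]²/(ℏc); restore (ℏc)⁻¹.
1 GeV² → 1/(ℏc) × (1 GeV in J)² = 8.13 × 10^5 N.
Convert the energy scale: 8.00 × 10^3 MeV² = 8.00 × 10^-3 GeV².
Result: 8.00 × 10^-3 × 8.13 × 10^5 = 6.50 × 10^3 N.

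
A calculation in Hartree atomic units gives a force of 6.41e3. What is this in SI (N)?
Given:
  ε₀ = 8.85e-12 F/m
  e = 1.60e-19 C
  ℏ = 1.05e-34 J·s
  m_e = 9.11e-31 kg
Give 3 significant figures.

5.34e-4 N

One atomic unit of force: F_au = E_h/a₀ = m_e²e⁶/((4πε₀)³ℏ⁴) = 8.33e-8 N.
6.41e3 × 8.33e-8 N = 5.34e-4 N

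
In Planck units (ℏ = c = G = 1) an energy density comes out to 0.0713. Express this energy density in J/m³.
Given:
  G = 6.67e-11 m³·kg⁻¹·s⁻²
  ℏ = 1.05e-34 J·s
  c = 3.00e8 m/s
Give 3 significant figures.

3.34e112 J/m³

One Planck energy density: u_P = c⁷/(ℏG²) = 4.68e113 J/m³.
0.0713 × 4.68e113 J/m³ = 3.34e112 J/m³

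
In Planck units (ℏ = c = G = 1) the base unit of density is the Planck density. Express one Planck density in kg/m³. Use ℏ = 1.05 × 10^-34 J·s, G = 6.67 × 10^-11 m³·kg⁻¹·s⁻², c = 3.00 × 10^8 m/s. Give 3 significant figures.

ρ_P = c⁵/(ℏG²)
  = 2.43 × 10^42 / 4.67 × 10^-55
  = 5.20 × 10^96 kg/m³

5.20 × 10^96 kg/m³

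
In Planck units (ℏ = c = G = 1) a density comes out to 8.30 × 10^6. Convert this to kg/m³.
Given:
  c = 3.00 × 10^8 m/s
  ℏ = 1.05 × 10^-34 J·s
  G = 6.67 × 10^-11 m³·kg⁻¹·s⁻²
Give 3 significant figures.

One Planck density: ρ_P = c⁵/(ℏG²) = 5.20 × 10^96 kg/m³.
8.30 × 10^6 × 5.20 × 10^96 kg/m³ = 4.32 × 10^103 kg/m³

4.32 × 10^103 kg/m³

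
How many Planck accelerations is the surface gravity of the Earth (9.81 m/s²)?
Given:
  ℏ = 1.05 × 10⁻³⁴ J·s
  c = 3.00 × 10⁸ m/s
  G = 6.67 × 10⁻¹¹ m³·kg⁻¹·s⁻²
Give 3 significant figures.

Planck acceleration: a_P = √(c⁷/(ℏG)) = 5.59 × 10⁵¹ m/s².
9.81 / 5.59 × 10⁵¹ = 1.76 × 10⁻⁵¹

1.76 × 10⁻⁵¹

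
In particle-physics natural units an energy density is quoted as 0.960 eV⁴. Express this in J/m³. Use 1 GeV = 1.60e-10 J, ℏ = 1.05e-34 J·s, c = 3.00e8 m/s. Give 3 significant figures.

[E]/[L]³ = [E]⁴/(ℏc)³; restore (ℏc)⁻³.
1 GeV⁴ → 1/(ℏc)³ × (1 GeV in J)⁴ = 2.10e37 J/m³.
Convert the energy scale: 0.960 eV⁴ = 9.60e-37 GeV⁴.
Result: 9.60e-37 × 2.10e37 = 20.1 J/m³.

20.1 J/m³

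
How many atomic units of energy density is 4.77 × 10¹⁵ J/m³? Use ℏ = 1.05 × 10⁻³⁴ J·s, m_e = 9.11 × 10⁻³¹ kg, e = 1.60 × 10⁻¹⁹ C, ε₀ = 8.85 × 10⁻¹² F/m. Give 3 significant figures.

158

atomic unit of energy density: u_au = E_h/a₀³ = m_e⁴e¹⁰/((4πε₀)⁵ℏ⁸) = 3.01 × 10¹³ J/m³.
4.77 × 10¹⁵ / 3.01 × 10¹³ = 158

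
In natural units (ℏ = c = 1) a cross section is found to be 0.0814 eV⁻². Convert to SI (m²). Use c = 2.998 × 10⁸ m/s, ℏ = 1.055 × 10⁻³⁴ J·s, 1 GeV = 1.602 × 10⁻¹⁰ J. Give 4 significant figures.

Area is [L]² = [E]⁻²·(ℏc)²; restore (ℏc)².
1 GeV⁻² → (ℏc)² × (1 GeV in J)⁻² = 3.898 × 10⁻³² m².
Convert the energy scale: 0.0814 eV⁻² = 8.14 × 10¹⁶ GeV⁻².
Result: 8.14 × 10¹⁶ × 3.898 × 10⁻³² = 3.173 × 10⁻¹⁵ m².

3.173 × 10⁻¹⁵ m²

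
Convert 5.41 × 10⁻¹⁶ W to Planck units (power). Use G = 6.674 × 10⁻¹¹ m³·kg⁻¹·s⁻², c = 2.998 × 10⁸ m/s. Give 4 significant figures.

Planck power: P_P = c⁵/G = 3.629 × 10⁵² W.
5.41 × 10⁻¹⁶ / 3.629 × 10⁵² = 1.491 × 10⁻⁶⁸

1.491 × 10⁻⁶⁸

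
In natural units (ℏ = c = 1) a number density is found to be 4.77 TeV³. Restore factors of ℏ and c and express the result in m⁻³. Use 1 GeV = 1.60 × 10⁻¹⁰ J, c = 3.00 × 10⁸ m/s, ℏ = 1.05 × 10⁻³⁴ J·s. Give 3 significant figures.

Number density is [L]⁻³ = [E]³/(ℏc)³.
1 GeV³ → 1/(ℏc)³ × (1 GeV in J)³ = 1.31 × 10⁴⁷ m⁻³.
Convert the energy scale: 4.77 TeV³ = 4.77 × 10⁹ GeV³.
Result: 4.77 × 10⁹ × 1.31 × 10⁴⁷ = 6.25 × 10⁵⁶ m⁻³.

6.25 × 10⁵⁶ m⁻³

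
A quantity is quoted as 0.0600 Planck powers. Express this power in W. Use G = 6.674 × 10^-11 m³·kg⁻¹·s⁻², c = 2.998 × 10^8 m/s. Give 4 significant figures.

2.177 × 10^51 W

One Planck power: P_P = c⁵/G = 3.629 × 10^52 W.
0.0600 × 3.629 × 10^52 W = 2.177 × 10^51 W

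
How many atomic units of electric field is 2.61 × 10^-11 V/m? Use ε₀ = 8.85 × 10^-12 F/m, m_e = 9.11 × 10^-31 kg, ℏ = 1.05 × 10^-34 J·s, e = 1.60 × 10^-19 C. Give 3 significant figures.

5.01 × 10^-23

atomic unit of electric field: E_au = E_h/(e a₀) = m_e²e⁵/((4πε₀)³ℏ⁴) = 5.20 × 10^11 V/m.
2.61 × 10^-11 / 5.20 × 10^11 = 5.01 × 10^-23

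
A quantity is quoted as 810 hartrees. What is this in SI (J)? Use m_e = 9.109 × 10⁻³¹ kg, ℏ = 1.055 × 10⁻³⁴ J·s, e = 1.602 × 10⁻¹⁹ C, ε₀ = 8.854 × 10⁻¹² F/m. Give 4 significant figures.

3.527 × 10⁻¹⁵ J

One hartree: E_h = m_e e⁴/(4πε₀ℏ)² = 4.354 × 10⁻¹⁸ J.
810 × 4.354 × 10⁻¹⁸ J = 3.527 × 10⁻¹⁵ J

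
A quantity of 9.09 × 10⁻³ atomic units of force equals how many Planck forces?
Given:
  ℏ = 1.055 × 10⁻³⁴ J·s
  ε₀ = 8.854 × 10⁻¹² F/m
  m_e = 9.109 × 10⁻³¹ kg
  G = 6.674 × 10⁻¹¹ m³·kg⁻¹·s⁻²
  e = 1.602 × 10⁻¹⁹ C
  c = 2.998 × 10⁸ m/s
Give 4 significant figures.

atomic unit of force: F_au = E_h/a₀ = m_e²e⁶/((4πε₀)³ℏ⁴) = 8.220 × 10⁻⁸ N
Planck force: F_P = c⁴/G = 1.210 × 10⁴⁴ N
9.09 × 10⁻³ × 8.220 × 10⁻⁸ / 1.210 × 10⁴⁴ = 6.173 × 10⁻⁵⁴

6.173 × 10⁻⁵⁴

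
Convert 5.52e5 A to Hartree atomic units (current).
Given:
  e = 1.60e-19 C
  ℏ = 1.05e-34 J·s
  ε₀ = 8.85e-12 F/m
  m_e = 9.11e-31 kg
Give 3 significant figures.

atomic unit of electric current: I_au = e E_h/ℏ = m_e e⁵/((4πε₀)²ℏ³) = 6.67e-3 A.
5.52e5 / 6.67e-3 = 8.27e7

8.27e7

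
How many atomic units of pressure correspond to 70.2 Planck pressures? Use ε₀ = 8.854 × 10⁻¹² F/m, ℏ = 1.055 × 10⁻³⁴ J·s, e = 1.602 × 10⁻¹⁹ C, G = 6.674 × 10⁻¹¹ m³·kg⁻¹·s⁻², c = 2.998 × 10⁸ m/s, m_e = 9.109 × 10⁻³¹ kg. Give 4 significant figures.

Planck pressure: p_P = c⁷/(ℏG²) = 4.632 × 10¹¹³ Pa
atomic unit of pressure: P_au = E_h/a₀³ = m_e⁴e¹⁰/((4πε₀)⁵ℏ⁸) = 2.929 × 10¹³ Pa
70.2 × 4.632 × 10¹¹³ / 2.929 × 10¹³ = 1.110 × 10¹⁰²

1.110 × 10¹⁰²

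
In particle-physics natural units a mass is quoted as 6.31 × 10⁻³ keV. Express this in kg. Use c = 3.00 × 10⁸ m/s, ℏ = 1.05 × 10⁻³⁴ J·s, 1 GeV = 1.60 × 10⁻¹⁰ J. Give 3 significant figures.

Mass is [E]/c²; divide by c².
1 GeV → 1/c² × (1 GeV in J) = 1.78 × 10⁻²⁷ kg.
Convert the energy scale: 6.31 × 10⁻³ keV = 6.31 × 10⁻⁹ GeV.
Result: 6.31 × 10⁻⁹ × 1.78 × 10⁻²⁷ = 1.12 × 10⁻³⁵ kg.

1.12 × 10⁻³⁵ kg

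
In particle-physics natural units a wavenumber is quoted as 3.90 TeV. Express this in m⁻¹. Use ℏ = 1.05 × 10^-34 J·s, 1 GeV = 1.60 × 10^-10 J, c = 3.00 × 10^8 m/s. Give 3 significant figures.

1.98 × 10^19 m⁻¹

Inverse length is [E]/(ℏc).
1 GeV → 1/(ℏc) × (1 GeV in J) = 5.08 × 10^15 m⁻¹.
Convert the energy scale: 3.90 TeV = 3.90 × 10^3 GeV.
Result: 3.90 × 10^3 × 5.08 × 10^15 = 1.98 × 10^19 m⁻¹.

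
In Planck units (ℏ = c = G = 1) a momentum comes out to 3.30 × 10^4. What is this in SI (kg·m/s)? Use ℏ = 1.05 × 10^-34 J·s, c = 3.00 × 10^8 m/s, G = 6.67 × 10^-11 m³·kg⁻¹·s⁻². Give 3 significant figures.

2.15 × 10^5 kg·m/s

One Planck momentum: p_P = √(ℏc³/G) = 6.52 kg·m/s.
3.30 × 10^4 × 6.52 kg·m/s = 2.15 × 10^5 kg·m/s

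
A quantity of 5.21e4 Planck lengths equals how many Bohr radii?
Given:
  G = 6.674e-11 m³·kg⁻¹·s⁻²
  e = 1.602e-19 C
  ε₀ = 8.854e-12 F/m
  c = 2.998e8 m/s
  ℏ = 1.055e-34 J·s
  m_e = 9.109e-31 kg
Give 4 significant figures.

1.590e-20

Planck length: ℓ_P = √(ℏG/c³) = 1.616e-35 m
Bohr radius: a₀ = 4πε₀ℏ²/(m_e e²) = 5.297e-11 m
5.21e4 × 1.616e-35 / 5.297e-11 = 1.590e-20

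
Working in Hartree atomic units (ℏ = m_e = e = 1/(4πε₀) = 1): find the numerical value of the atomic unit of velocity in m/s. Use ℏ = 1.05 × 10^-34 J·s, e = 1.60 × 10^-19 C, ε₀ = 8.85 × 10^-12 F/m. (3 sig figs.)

Dimensional analysis gives v_au = e²/(4πε₀ℏ).
  = 2.56 × 10^-38 / 1.17 × 10^-44
  = 2.19 × 10^6 m/s

2.19 × 10^6 m/s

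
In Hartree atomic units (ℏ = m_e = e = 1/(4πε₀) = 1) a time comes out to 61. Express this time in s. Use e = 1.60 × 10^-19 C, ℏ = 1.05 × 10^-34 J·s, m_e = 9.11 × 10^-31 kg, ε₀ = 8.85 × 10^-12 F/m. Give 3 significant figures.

One atomic unit of time: τ_au = (4πε₀)²ℏ³/(m_e e⁴) = 2.40 × 10^-17 s.
61 × 2.40 × 10^-17 s = 1.46 × 10^-15 s

1.46 × 10^-15 s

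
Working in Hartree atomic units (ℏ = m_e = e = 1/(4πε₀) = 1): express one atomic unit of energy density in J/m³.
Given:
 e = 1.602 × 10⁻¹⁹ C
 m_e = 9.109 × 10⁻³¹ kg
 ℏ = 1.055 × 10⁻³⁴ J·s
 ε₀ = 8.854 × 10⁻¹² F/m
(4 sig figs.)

Dimensional analysis gives u_au = E_h/a₀³ = m_e⁴e¹⁰/((4πε₀)⁵ℏ⁸).
E_h = 4.354 × 10⁻¹⁸ J
a₀ = 5.297 × 10⁻¹¹ m
E_h/a₀³ = 2.929 × 10¹³ J/m³

2.929 × 10¹³ J/m³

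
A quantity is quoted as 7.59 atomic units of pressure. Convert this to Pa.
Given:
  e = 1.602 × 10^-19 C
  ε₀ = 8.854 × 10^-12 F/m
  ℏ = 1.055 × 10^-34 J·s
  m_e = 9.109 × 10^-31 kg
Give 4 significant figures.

One atomic unit of pressure: P_au = E_h/a₀³ = m_e⁴e¹⁰/((4πε₀)⁵ℏ⁸) = 2.929 × 10^13 Pa.
7.59 × 2.929 × 10^13 Pa = 2.223 × 10^14 Pa

2.223 × 10^14 Pa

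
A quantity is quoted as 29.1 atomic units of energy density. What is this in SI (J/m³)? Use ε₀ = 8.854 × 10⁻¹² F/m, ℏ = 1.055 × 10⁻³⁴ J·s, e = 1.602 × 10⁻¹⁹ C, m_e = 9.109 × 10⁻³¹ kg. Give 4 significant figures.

One atomic unit of energy density: u_au = E_h/a₀³ = m_e⁴e¹⁰/((4πε₀)⁵ℏ⁸) = 2.929 × 10¹³ J/m³.
29.1 × 2.929 × 10¹³ J/m³ = 8.524 × 10¹⁴ J/m³

8.524 × 10¹⁴ J/m³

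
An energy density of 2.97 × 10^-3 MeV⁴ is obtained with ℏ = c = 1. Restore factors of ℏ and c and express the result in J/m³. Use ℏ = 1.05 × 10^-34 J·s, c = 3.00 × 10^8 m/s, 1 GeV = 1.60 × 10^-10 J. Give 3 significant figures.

6.23 × 10^22 J/m³

[E]/[L]³ = [E]⁴/(ℏc)³; restore (ℏc)⁻³.
1 GeV⁴ → 1/(ℏc)³ × (1 GeV in J)⁴ = 2.10 × 10^37 J/m³.
Convert the energy scale: 2.97 × 10^-3 MeV⁴ = 2.97 × 10^-15 GeV⁴.
Result: 2.97 × 10^-15 × 2.10 × 10^37 = 6.23 × 10^22 J/m³.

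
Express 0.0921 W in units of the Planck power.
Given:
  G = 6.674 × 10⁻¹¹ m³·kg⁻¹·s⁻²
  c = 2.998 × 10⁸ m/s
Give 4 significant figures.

2.538 × 10⁻⁵⁴

Planck power: P_P = c⁵/G = 3.629 × 10⁵² W.
0.0921 / 3.629 × 10⁵² = 2.538 × 10⁻⁵⁴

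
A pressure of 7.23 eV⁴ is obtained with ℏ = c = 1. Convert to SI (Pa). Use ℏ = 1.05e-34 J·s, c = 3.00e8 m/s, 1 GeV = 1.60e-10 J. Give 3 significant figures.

Pressure is [E]/[L]³ = [E]⁴/(ℏc)³.
1 GeV⁴ → 1/(ℏc)³ × (1 GeV in J)⁴ = 2.10e37 Pa.
Convert the energy scale: 7.23 eV⁴ = 7.23e-36 GeV⁴.
Result: 7.23e-36 × 2.10e37 = 152 Pa.

152 Pa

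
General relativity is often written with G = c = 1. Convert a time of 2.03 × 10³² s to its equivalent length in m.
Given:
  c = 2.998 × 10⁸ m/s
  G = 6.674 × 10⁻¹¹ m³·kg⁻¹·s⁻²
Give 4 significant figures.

Time → length via c.
2.03 × 10³² s × (c) = 6.086 × 10⁴⁰ m

6.086 × 10⁴⁰ m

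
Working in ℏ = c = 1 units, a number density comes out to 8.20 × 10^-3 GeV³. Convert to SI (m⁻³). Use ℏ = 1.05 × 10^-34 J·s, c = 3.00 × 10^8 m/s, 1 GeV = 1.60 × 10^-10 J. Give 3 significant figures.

Number density is [L]⁻³ = [E]³/(ℏc)³.
1 GeV³ → 1/(ℏc)³ × (1 GeV in J)³ = 1.31 × 10^47 m⁻³.
Result: 8.20 × 10^-3 × 1.31 × 10^47 = 1.07 × 10^45 m⁻³.

1.07 × 10^45 m⁻³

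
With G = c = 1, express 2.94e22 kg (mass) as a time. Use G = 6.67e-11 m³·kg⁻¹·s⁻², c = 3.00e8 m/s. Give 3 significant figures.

7.26e-14 s

Mass → time via G/c³.
2.94e22 kg × (G/c³) = 7.26e-14 s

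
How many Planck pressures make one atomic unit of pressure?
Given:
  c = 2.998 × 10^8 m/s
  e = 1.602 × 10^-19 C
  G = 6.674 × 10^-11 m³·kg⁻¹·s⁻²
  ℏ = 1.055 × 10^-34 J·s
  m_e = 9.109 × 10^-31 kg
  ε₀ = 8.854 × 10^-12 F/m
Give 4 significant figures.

6.323 × 10^-101

atomic unit of pressure: P_au = E_h/a₀³ = m_e⁴e¹⁰/((4πε₀)⁵ℏ⁸) = 2.929 × 10^13 Pa
Planck pressure: p_P = c⁷/(ℏG²) = 4.632 × 10^113 Pa
ratio = 2.929 × 10^13 / 4.632 × 10^113 = 6.323 × 10^-101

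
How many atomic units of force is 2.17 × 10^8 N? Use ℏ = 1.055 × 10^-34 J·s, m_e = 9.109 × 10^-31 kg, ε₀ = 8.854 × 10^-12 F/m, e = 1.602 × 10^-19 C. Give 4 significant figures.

2.640 × 10^15

atomic unit of force: F_au = E_h/a₀ = m_e²e⁶/((4πε₀)³ℏ⁴) = 8.220 × 10^-8 N.
2.17 × 10^8 / 8.220 × 10^-8 = 2.640 × 10^15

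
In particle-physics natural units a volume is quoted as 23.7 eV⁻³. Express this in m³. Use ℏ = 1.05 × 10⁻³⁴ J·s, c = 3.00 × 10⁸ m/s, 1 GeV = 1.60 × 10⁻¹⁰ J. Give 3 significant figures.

1.81 × 10⁻¹⁹ m³

Volume is [L]³ = [E]⁻³·(ℏc)³.
1 GeV⁻³ → (ℏc)³ × (1 GeV in J)⁻³ = 7.63 × 10⁻⁴⁸ m³.
Convert the energy scale: 23.7 eV⁻³ = 2.37 × 10²⁸ GeV⁻³.
Result: 2.37 × 10²⁸ × 7.63 × 10⁻⁴⁸ = 1.81 × 10⁻¹⁹ m³.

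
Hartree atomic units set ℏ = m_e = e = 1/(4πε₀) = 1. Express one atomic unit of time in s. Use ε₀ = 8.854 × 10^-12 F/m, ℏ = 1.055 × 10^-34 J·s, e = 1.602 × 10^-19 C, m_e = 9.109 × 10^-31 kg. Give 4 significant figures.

2.423 × 10^-17 s

The unique combination of the constants set to 1 with dimensions of time is τ_au = (4πε₀)²ℏ³/(m_e e⁴).
E_h = 4.354 × 10^-18 J
ℏ/E_h = 2.423 × 10^-17 s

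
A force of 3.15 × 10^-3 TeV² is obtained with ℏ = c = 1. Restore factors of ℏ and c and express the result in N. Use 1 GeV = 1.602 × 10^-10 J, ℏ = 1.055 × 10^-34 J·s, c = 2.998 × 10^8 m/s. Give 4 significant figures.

2.556 × 10^9 N

Force is [E]/[L] = [E]²/(ℏc); restore (ℏc)⁻¹.
1 GeV² → 1/(ℏc) × (1 GeV in J)² = 8.114 × 10^5 N.
Convert the energy scale: 3.15 × 10^-3 TeV² = 3.15 × 10^3 GeV².
Result: 3.15 × 10^3 × 8.114 × 10^5 = 2.556 × 10^9 N.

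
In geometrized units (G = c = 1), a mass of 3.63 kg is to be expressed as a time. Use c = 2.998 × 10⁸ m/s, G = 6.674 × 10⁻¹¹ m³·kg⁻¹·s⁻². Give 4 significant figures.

Mass → time via G/c³.
3.63 kg × (G/c³) = 8.991 × 10⁻³⁶ s

8.991 × 10⁻³⁶ s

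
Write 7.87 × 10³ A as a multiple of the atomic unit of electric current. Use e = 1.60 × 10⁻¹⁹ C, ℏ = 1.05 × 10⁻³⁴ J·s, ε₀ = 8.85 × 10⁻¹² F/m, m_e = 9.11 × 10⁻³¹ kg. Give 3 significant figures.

atomic unit of electric current: I_au = e E_h/ℏ = m_e e⁵/((4πε₀)²ℏ³) = 6.67 × 10⁻³ A.
7.87 × 10³ / 6.67 × 10⁻³ = 1.18 × 10⁶

1.18 × 10⁶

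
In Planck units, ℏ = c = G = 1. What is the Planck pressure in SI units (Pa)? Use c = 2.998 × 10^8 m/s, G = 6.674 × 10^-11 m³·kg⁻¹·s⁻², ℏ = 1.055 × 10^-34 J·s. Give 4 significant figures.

4.632 × 10^113 Pa

Dimensional analysis gives p_P = c⁷/(ℏG²).
  = 2.177 × 10^59 / 4.699 × 10^-55
  = 4.632 × 10^113 Pa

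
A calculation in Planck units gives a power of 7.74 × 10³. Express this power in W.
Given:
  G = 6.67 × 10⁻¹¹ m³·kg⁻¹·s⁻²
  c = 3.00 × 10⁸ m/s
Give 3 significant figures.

2.82 × 10⁵⁶ W

One Planck power: P_P = c⁵/G = 3.64 × 10⁵² W.
7.74 × 10³ × 3.64 × 10⁵² W = 2.82 × 10⁵⁶ W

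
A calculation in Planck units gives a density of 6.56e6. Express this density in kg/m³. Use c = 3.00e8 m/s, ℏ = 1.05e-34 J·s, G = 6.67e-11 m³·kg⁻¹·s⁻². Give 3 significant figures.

3.41e103 kg/m³

One Planck density: ρ_P = c⁵/(ℏG²) = 5.20e96 kg/m³.
6.56e6 × 5.20e96 kg/m³ = 3.41e103 kg/m³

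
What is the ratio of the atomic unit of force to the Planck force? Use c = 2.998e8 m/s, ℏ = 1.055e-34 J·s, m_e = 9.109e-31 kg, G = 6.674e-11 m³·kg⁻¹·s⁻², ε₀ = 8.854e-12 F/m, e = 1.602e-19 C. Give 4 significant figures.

6.791e-52

atomic unit of force: F_au = E_h/a₀ = m_e²e⁶/((4πε₀)³ℏ⁴) = 8.220e-8 N
Planck force: F_P = c⁴/G = 1.210e44 N
ratio = 8.220e-8 / 1.210e44 = 6.791e-52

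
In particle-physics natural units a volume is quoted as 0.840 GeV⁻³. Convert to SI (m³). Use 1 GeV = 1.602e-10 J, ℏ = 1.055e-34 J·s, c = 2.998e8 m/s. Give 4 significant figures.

6.465e-48 m³

Volume is [L]³ = [E]⁻³·(ℏc)³.
1 GeV⁻³ → (ℏc)³ × (1 GeV in J)⁻³ = 7.696e-48 m³.
Result: 0.840 × 7.696e-48 = 6.465e-48 m³.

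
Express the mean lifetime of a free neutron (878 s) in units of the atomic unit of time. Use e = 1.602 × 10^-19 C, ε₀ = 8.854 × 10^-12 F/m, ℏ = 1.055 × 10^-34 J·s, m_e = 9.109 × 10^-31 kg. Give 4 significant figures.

3.624 × 10^19

atomic unit of time: τ_au = (4πε₀)²ℏ³/(m_e e⁴) = 2.423 × 10^-17 s.
878 / 2.423 × 10^-17 = 3.624 × 10^19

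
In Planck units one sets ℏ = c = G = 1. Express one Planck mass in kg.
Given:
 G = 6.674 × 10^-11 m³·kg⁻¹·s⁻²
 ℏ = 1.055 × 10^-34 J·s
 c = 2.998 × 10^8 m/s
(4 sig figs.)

2.177 × 10^-8 kg

m_P = √(ℏc/G)
  = √(4.739 × 10^-16)
  = 2.177 × 10^-8 kg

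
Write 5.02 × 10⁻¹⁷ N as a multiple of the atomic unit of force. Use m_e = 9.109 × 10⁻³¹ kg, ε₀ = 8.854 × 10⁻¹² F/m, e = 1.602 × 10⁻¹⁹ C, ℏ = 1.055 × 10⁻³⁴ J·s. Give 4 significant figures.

atomic unit of force: F_au = E_h/a₀ = m_e²e⁶/((4πε₀)³ℏ⁴) = 8.220 × 10⁻⁸ N.
5.02 × 10⁻¹⁷ / 8.220 × 10⁻⁸ = 6.107 × 10⁻¹⁰

6.107 × 10⁻¹⁰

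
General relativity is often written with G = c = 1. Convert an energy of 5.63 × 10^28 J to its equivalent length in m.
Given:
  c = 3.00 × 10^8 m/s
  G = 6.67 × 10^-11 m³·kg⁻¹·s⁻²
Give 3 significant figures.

Energy → length via G/c⁴.
5.63 × 10^28 J × (G/c⁴) = 4.64 × 10^-16 m

4.64 × 10^-16 m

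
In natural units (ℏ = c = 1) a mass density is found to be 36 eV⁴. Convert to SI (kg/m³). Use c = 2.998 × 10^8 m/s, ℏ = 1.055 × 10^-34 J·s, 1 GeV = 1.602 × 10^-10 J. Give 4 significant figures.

Mass density is [E]/(c²[L]³) = [E]⁴/(ℏ³c⁵).
1 GeV⁴ → 1/(ℏ³c⁵) × (1 GeV in J)⁴ = 2.316 × 10^20 kg/m³.
Convert the energy scale: 36 eV⁴ = 3.60 × 10^-35 GeV⁴.
Result: 3.60 × 10^-35 × 2.316 × 10^20 = 8.338 × 10^-15 kg/m³.

8.338 × 10^-15 kg/m³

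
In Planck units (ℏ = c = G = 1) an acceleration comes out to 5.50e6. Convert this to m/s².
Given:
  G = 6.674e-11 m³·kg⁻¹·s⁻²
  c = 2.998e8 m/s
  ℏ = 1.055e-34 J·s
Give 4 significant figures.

3.058e58 m/s²

One Planck acceleration: a_P = √(c⁷/(ℏG)) = 5.560e51 m/s².
5.50e6 × 5.560e51 m/s² = 3.058e58 m/s²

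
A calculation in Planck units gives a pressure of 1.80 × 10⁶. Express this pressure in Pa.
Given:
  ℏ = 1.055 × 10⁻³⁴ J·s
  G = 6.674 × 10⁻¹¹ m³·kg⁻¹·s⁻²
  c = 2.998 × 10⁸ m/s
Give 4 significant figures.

8.338 × 10¹¹⁹ Pa

One Planck pressure: p_P = c⁷/(ℏG²) = 4.632 × 10¹¹³ Pa.
1.80 × 10⁶ × 4.632 × 10¹¹³ Pa = 8.338 × 10¹¹⁹ Pa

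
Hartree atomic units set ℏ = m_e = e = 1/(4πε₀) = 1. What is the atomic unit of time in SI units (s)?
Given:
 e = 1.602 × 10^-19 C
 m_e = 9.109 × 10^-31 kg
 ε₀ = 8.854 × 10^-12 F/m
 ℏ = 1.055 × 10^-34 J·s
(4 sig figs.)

Dimensional analysis gives τ_au = (4πε₀)²ℏ³/(m_e e⁴).
E_h = 4.354 × 10^-18 J
ℏ/E_h = 2.423 × 10^-17 s

2.423 × 10^-17 s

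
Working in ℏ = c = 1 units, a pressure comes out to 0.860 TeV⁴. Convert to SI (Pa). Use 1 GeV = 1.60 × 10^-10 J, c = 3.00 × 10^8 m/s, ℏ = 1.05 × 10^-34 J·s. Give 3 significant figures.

1.80 × 10^49 Pa

Pressure is [E]/[L]³ = [E]⁴/(ℏc)³.
1 GeV⁴ → 1/(ℏc)³ × (1 GeV in J)⁴ = 2.10 × 10^37 Pa.
Convert the energy scale: 0.860 TeV⁴ = 8.60 × 10^11 GeV⁴.
Result: 8.60 × 10^11 × 2.10 × 10^37 = 1.80 × 10^49 Pa.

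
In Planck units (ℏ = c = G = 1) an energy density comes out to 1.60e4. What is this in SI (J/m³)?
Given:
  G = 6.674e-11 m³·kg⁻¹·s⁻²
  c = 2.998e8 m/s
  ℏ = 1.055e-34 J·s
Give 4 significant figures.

7.412e117 J/m³

One Planck energy density: u_P = c⁷/(ℏG²) = 4.632e113 J/m³.
1.60e4 × 4.632e113 J/m³ = 7.412e117 J/m³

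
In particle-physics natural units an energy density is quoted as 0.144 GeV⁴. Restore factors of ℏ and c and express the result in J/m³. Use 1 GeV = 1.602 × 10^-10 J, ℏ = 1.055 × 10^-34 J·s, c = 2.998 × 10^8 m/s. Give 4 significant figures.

2.998 × 10^36 J/m³

[E]/[L]³ = [E]⁴/(ℏc)³; restore (ℏc)⁻³.
1 GeV⁴ → 1/(ℏc)³ × (1 GeV in J)⁴ = 2.082 × 10^37 J/m³.
Result: 0.144 × 2.082 × 10^37 = 2.998 × 10^36 J/m³.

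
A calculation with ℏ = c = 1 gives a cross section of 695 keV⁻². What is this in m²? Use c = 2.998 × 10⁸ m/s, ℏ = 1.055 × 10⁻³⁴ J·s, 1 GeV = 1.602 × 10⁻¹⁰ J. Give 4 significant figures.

Area is [L]² = [E]⁻²·(ℏc)²; restore (ℏc)².
1 GeV⁻² → (ℏc)² × (1 GeV in J)⁻² = 3.898 × 10⁻³² m².
Convert the energy scale: 695 keV⁻² = 6.95 × 10¹⁴ GeV⁻².
Result: 6.95 × 10¹⁴ × 3.898 × 10⁻³² = 2.709 × 10⁻¹⁷ m².

2.709 × 10⁻¹⁷ m²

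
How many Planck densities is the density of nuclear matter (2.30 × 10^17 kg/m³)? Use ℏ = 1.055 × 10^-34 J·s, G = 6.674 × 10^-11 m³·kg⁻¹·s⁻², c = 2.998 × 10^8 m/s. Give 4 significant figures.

Planck density: ρ_P = c⁵/(ℏG²) = 5.154 × 10^96 kg/m³.
2.30 × 10^17 / 5.154 × 10^96 = 4.463 × 10^-80

4.463 × 10^-80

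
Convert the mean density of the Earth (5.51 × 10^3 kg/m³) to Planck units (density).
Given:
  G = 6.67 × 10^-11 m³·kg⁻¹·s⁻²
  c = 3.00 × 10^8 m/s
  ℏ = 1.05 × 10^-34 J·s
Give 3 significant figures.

1.06 × 10^-93

Planck density: ρ_P = c⁵/(ℏG²) = 5.20 × 10^96 kg/m³.
5.51 × 10^3 / 5.20 × 10^96 = 1.06 × 10^-93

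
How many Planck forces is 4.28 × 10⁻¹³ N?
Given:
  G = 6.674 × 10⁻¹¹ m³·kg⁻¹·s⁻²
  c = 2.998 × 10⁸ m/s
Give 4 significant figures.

3.536 × 10⁻⁵⁷

Planck force: F_P = c⁴/G = 1.210 × 10⁴⁴ N.
4.28 × 10⁻¹³ / 1.210 × 10⁴⁴ = 3.536 × 10⁻⁵⁷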